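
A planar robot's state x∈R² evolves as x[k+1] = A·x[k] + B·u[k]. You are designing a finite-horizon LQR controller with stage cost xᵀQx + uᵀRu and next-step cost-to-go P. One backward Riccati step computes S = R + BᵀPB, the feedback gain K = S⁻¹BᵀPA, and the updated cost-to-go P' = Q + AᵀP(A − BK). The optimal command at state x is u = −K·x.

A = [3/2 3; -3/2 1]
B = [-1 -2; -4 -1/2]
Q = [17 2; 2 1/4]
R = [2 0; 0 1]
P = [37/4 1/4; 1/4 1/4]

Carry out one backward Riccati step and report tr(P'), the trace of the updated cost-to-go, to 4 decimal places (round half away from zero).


BᵀP = [-10.2500 -1.2500; -18.6250 -0.6250]
S = R + BᵀPB = [2 0; 0 1] + [15.2500 21.1250; 21.1250 37.5625] = [17.2500 21.1250; 21.1250 38.5625]
BᵀPA = [-13.5000 -32.0000; -27.0000 -56.5000]
K = S⁻¹·BᵀPA = [0.2274 -0.1847; -0.8247 -1.3640]
A−BK = [0.0779 0.0874; -1.0029 -0.4208]
AᵀP(A−BK) = [1.0521 1.1793; 1.1793 2.0251]
P' = Q + AᵀP(A−BK) = [18.0521 3.1793; 3.1793 2.2751]
tr(P') = 20.3272

20.3272


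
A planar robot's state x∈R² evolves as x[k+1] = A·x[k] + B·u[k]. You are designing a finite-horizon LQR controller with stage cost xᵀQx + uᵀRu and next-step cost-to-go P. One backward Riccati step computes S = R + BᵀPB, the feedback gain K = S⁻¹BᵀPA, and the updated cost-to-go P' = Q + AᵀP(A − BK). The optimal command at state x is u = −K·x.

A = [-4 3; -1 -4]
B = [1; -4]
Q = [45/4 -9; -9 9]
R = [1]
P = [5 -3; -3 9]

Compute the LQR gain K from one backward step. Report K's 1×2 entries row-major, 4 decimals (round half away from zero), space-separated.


-0.1667 1.1897

BᵀP = [17.0000 -39.0000]
S = R + BᵀPB = [1] + [173.0000] = [174.0000]
BᵀPA = [-29.0000 207.0000]
K = S⁻¹·BᵀPA = [-0.1667 1.1897]
A−BK = [-3.8333 1.8103; -1.6667 0.7586]
AᵀP(A−BK) = [60.1667 -28.5000; -28.5000 14.7414]
P' = Q + AᵀP(A−BK) = [71.4167 -37.5000; -37.5000 23.7414]
tr(P') = 95.1580


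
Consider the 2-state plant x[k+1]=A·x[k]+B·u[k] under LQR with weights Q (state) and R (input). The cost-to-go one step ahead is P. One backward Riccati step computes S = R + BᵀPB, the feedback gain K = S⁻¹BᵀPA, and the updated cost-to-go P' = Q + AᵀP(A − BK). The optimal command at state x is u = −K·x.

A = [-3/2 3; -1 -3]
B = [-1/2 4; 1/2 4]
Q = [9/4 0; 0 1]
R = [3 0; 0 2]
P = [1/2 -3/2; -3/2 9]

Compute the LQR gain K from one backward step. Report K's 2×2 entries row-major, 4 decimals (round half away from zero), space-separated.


0.0291 -0.7037 -0.2311 -0.8494

BᵀP = [-1.0000 5.2500; -4.0000 30.0000]
S = R + BᵀPB = [3 0; 0 2] + [3.1250 17.0000; 17.0000 104.0000] = [6.1250 17.0000; 17.0000 106.0000]
BᵀPA = [-3.7500 -18.7500; -24.0000 -102.0000]
K = S⁻¹·BᵀPA = [0.0291 -0.7037; -0.2311 -0.8494]
A−BK = [-0.5611 6.0458; -0.0902 0.7495]
AᵀP(A−BK) = [0.1882 -0.5246; -0.5246 12.6662]
P' = Q + AᵀP(A−BK) = [2.4382 -0.5246; -0.5246 13.6662]
tr(P') = 16.1044


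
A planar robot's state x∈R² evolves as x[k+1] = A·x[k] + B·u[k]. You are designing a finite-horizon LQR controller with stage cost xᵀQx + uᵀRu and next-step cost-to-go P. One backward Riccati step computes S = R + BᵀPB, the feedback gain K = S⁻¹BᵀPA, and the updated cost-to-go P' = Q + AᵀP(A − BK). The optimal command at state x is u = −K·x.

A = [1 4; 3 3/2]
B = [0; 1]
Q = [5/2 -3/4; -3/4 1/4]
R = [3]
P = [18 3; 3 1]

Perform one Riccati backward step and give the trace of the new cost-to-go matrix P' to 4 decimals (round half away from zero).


319.4375

BᵀP = [3.0000 1.0000]
S = R + BᵀPB = [3] + [1.0000] = [4.0000]
BᵀPA = [6.0000 13.5000]
K = S⁻¹·BᵀPA = [1.5000 3.3750]
A−BK = [1.0000 4.0000; 1.5000 -1.8750]
AᵀP(A−BK) = [36.0000 96.7500; 96.7500 280.6875]
P' = Q + AᵀP(A−BK) = [38.5000 96.0000; 96.0000 280.9375]
tr(P') = 319.4375


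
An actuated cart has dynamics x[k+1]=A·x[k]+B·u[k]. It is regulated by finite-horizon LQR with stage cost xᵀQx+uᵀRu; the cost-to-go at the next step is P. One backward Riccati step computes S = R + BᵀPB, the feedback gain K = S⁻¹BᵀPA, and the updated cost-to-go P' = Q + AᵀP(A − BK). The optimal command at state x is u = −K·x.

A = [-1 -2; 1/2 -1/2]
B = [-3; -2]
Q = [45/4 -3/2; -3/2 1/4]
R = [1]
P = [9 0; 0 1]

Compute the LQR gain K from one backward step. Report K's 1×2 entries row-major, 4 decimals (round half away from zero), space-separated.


BᵀP = [-27.0000 -2.0000]
S = R + BᵀPB = [1] + [85.0000] = [86.0000]
BᵀPA = [26.0000 55.0000]
K = S⁻¹·BᵀPA = [0.3023 0.6395]
A−BK = [-0.0930 -0.0814; 1.1047 0.7791]
AᵀP(A−BK) = [1.3895 1.1221; 1.1221 1.0756]
P' = Q + AᵀP(A−BK) = [12.6395 -0.3779; -0.3779 1.3256]
tr(P') = 13.9651

0.3023 0.6395


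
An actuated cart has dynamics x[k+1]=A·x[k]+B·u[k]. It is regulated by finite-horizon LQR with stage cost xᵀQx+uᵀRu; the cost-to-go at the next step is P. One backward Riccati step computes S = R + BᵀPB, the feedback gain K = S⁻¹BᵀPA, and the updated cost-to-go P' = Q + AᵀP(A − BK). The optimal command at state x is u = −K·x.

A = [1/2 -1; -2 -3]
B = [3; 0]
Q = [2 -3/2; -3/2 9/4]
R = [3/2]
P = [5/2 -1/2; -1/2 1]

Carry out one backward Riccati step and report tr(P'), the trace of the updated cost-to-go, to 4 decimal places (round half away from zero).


16.1016

BᵀP = [7.5000 -1.5000]
S = R + BᵀPB = [3/2] + [22.5000] = [24.0000]
BᵀPA = [6.7500 -3.0000]
K = S⁻¹·BᵀPA = [0.2813 -0.1250]
A−BK = [-0.3438 -0.6250; -2.0000 -3.0000]
AᵀP(A−BK) = [3.7266 5.3438; 5.3438 8.1250]
P' = Q + AᵀP(A−BK) = [5.7266 3.8438; 3.8438 10.3750]
tr(P') = 16.1016


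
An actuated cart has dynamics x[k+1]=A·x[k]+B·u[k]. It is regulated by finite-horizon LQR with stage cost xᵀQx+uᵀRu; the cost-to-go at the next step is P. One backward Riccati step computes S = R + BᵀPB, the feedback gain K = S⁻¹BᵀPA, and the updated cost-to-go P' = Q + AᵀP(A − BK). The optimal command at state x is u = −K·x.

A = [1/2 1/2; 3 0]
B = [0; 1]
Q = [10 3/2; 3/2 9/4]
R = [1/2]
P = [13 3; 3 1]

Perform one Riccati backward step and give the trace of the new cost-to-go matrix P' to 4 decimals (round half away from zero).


BᵀP = [3.0000 1.0000]
S = R + BᵀPB = [1/2] + [1.0000] = [1.5000]
BᵀPA = [4.5000 1.5000]
K = S⁻¹·BᵀPA = [3.0000 1.0000]
A−BK = [0.5000 0.5000; 0.0000 -1.0000]
AᵀP(A−BK) = [7.7500 3.2500; 3.2500 1.7500]
P' = Q + AᵀP(A−BK) = [17.7500 4.7500; 4.7500 4.0000]
tr(P') = 21.7500

21.7500


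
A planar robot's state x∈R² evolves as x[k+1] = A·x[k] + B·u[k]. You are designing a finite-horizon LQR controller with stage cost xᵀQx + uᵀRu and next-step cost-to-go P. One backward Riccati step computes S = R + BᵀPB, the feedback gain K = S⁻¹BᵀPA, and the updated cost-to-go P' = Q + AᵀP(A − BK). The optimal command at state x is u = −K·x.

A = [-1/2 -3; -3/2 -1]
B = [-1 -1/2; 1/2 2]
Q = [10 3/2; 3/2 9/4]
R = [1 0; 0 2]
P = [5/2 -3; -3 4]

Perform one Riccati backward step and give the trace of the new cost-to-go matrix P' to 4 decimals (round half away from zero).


BᵀP = [-4.0000 5.0000; -7.2500 9.5000]
S = R + BᵀPB = [1 0; 0 2] + [6.5000 12.0000; 12.0000 22.6250] = [7.5000 12.0000; 12.0000 24.6250]
BᵀPA = [-5.5000 7.0000; -10.6250 12.2500]
K = S⁻¹·BᵀPA = [-0.1951 0.6237; -0.3364 0.1935]
A−BK = [-0.8633 -2.2796; -0.7296 -1.6989]
AᵀP(A−BK) = [0.4777 0.2366; 0.2366 1.7634]
P' = Q + AᵀP(A−BK) = [10.4777 1.7366; 1.7366 4.0134]
tr(P') = 14.4912

14.4912


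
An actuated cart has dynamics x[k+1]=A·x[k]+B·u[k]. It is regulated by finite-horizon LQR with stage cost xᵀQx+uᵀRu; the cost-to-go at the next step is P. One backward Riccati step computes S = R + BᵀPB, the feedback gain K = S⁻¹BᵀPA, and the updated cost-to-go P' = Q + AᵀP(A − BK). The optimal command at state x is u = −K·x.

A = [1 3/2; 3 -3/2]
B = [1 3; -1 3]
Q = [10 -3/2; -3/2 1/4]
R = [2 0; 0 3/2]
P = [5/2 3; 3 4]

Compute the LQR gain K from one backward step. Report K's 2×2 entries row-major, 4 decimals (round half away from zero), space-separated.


BᵀP = [-0.5000 -1.0000; 16.5000 21.0000]
S = R + BᵀPB = [2 0; 0 3/2] + [0.5000 -4.5000; -4.5000 112.5000] = [2.5000 -4.5000; -4.5000 114.0000]
BᵀPA = [-3.5000 0.7500; 79.5000 -6.7500]
K = S⁻¹·BᵀPA = [-0.1558 0.2082; 0.6912 -0.0510]
A−BK = [-0.9178 1.4448; 0.7705 -1.1388]
AᵀP(A−BK) = [1.0028 -0.4674; -0.4674 0.6246]
P' = Q + AᵀP(A−BK) = [11.0028 -1.9674; -1.9674 0.8746]
tr(P') = 11.8775

-0.1558 0.2082 0.6912 -0.0510


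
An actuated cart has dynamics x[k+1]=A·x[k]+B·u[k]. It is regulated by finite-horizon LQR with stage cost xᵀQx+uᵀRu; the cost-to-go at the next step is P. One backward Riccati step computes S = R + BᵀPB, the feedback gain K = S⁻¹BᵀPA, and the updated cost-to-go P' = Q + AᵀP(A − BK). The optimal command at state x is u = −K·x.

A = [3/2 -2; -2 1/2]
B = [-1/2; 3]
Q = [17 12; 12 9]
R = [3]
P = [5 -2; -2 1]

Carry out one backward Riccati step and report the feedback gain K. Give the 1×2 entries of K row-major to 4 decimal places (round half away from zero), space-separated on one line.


BᵀP = [-8.5000 4.0000]
S = R + BᵀPB = [3] + [16.2500] = [19.2500]
BᵀPA = [-20.7500 19.0000]
K = S⁻¹·BᵀPA = [-1.0779 0.9870]
A−BK = [0.9610 -1.5065; 1.2338 -2.4610]
AᵀP(A−BK) = [4.8831 -5.0195; -5.0195 5.4968]
P' = Q + AᵀP(A−BK) = [21.8831 6.9805; 6.9805 14.4968]
tr(P') = 36.3799

-1.0779 0.9870


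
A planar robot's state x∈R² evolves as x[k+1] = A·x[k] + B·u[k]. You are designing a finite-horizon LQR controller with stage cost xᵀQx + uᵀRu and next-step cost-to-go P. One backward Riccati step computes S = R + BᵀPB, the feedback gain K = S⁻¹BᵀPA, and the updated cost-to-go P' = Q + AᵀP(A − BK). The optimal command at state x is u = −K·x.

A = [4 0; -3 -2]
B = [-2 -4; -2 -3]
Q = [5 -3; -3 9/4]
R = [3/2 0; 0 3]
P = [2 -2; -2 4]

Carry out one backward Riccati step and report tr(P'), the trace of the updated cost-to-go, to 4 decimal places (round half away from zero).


100.9144

BᵀP = [0.0000 -4.0000; -2.0000 -4.0000]
S = R + BᵀPB = [3/2 0; 0 3] + [8.0000 12.0000; 12.0000 20.0000] = [9.5000 12.0000; 12.0000 23.0000]
BᵀPA = [12.0000 8.0000; 4.0000 8.0000]
K = S⁻¹·BᵀPA = [3.0604 1.1812; -1.4228 -0.2685]
A−BK = [4.4295 1.2886; -1.1477 -0.4430]
AᵀP(A−BK) = [84.9664 26.8993; 26.8993 8.6980]
P' = Q + AᵀP(A−BK) = [89.9664 23.8993; 23.8993 10.9480]
tr(P') = 100.9144


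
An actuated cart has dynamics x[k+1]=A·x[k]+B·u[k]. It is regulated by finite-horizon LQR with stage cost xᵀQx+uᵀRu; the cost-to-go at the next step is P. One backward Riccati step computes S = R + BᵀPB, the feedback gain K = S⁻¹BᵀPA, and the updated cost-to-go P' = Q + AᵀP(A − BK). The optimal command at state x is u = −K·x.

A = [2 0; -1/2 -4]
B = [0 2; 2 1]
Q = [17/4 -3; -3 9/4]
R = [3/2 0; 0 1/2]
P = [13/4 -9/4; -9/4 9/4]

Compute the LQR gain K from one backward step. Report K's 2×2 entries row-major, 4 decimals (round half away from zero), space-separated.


-0.6444 -1.6000 0.9963 0.2667

BᵀP = [-4.5000 4.5000; 4.2500 -2.2500]
S = R + BᵀPB = [3/2 0; 0 1/2] + [9.0000 -4.5000; -4.5000 6.2500] = [10.5000 -4.5000; -4.5000 6.7500]
BᵀPA = [-11.2500 -18.0000; 9.6250 9.0000]
K = S⁻¹·BᵀPA = [-0.6444 -1.6000; 0.9963 0.2667]
A−BK = [0.0074 -0.5333; -0.2074 -1.0667]
AᵀP(A−BK) = [1.2231 1.9333; 1.9333 4.8000]
P' = Q + AᵀP(A−BK) = [5.4731 -1.0667; -1.0667 7.0500]
tr(P') = 12.5231


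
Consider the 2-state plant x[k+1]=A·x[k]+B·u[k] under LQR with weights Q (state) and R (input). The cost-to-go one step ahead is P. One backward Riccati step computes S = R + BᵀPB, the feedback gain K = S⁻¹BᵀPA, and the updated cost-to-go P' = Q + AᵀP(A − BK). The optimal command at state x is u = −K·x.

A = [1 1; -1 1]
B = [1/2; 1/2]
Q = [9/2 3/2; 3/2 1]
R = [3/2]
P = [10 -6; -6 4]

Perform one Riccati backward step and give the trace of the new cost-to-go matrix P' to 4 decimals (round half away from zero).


BᵀP = [2.0000 -1.0000]
S = R + BᵀPB = [3/2] + [0.5000] = [2.0000]
BᵀPA = [3.0000 1.0000]
K = S⁻¹·BᵀPA = [1.5000 0.5000]
A−BK = [0.2500 0.7500; -1.7500 0.7500]
AᵀP(A−BK) = [21.5000 4.5000; 4.5000 1.5000]
P' = Q + AᵀP(A−BK) = [26.0000 6.0000; 6.0000 2.5000]
tr(P') = 28.5000

28.5000


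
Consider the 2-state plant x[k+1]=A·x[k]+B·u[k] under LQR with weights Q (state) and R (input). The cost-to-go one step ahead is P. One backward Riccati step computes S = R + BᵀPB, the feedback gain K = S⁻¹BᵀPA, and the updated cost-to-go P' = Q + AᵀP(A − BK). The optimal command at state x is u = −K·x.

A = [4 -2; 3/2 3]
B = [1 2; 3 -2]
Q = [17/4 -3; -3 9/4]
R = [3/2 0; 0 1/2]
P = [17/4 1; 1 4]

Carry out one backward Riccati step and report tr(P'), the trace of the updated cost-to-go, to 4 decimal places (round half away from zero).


10.7635

BᵀP = [7.2500 13.0000; 6.5000 -6.0000]
S = R + BᵀPB = [3/2 0; 0 1/2] + [46.2500 -11.5000; -11.5000 25.0000] = [47.7500 -11.5000; -11.5000 25.5000]
BᵀPA = [48.5000 24.5000; 17.0000 -31.0000]
K = S⁻¹·BᵀPA = [1.3196 0.2471; 1.2618 -1.1042]
A−BK = [0.1569 -0.0387; 0.0648 0.0501]
AᵀP(A−BK) = [3.5497 -0.2149; -0.2149 0.7138]
P' = Q + AᵀP(A−BK) = [7.7997 -3.2149; -3.2149 2.9638]
tr(P') = 10.7635


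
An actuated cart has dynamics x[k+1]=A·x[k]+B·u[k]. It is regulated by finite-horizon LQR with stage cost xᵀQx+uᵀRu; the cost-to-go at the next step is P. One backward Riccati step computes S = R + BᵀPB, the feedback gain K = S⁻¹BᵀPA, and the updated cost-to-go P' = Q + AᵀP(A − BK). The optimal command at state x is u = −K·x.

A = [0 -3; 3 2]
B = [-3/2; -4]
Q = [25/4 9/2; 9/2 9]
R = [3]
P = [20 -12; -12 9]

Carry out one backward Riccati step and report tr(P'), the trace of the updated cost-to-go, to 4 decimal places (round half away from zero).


226.7500

BᵀP = [18.0000 -18.0000]
S = R + BᵀPB = [3] + [45.0000] = [48.0000]
BᵀPA = [-54.0000 -90.0000]
K = S⁻¹·BᵀPA = [-1.1250 -1.8750]
A−BK = [-1.6875 -5.8125; -1.5000 -5.5000]
AᵀP(A−BK) = [20.2500 60.7500; 60.7500 191.2500]
P' = Q + AᵀP(A−BK) = [26.5000 65.2500; 65.2500 200.2500]
tr(P') = 226.7500


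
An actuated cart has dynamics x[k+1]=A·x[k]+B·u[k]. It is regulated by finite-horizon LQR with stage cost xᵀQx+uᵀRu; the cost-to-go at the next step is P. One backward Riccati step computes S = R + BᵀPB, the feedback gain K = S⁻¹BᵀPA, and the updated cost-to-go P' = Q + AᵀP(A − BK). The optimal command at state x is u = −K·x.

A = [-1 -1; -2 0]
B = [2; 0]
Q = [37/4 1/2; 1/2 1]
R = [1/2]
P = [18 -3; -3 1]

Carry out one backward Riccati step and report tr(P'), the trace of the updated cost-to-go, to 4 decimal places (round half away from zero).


12.4293

BᵀP = [36.0000 -6.0000]
S = R + BᵀPB = [1/2] + [72.0000] = [72.5000]
BᵀPA = [-24.0000 -36.0000]
K = S⁻¹·BᵀPA = [-0.3310 -0.4966]
A−BK = [-0.3379 -0.0069; -2.0000 0.0000]
AᵀP(A−BK) = [2.0552 0.0828; 0.0828 0.1241]
P' = Q + AᵀP(A−BK) = [11.3052 0.5828; 0.5828 1.1241]
tr(P') = 12.4293


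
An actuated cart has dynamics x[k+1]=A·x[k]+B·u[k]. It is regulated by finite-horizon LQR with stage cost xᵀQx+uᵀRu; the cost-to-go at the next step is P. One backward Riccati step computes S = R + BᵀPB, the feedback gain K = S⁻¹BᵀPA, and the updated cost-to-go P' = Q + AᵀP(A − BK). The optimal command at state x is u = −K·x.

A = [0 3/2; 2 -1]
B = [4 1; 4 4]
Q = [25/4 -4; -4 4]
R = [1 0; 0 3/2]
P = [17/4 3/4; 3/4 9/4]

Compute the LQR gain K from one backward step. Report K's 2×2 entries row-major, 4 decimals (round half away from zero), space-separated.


BᵀP = [20.0000 12.0000; 7.2500 9.7500]
S = R + BᵀPB = [1 0; 0 3/2] + [128.0000 68.0000; 68.0000 46.2500] = [129.0000 68.0000; 68.0000 47.7500]
BᵀPA = [24.0000 18.0000; 19.5000 1.1250]
K = S⁻¹·BᵀPA = [-0.1172 0.5098; 0.5753 -0.7025]
A−BK = [-0.1065 0.1631; 0.1677 -0.2294]
AᵀP(A−BK) = [0.5948 -0.7875; -0.7875 1.1755]
P' = Q + AᵀP(A−BK) = [6.8448 -4.7875; -4.7875 5.1755]
tr(P') = 12.0204

-0.1172 0.5098 0.5753 -0.7025


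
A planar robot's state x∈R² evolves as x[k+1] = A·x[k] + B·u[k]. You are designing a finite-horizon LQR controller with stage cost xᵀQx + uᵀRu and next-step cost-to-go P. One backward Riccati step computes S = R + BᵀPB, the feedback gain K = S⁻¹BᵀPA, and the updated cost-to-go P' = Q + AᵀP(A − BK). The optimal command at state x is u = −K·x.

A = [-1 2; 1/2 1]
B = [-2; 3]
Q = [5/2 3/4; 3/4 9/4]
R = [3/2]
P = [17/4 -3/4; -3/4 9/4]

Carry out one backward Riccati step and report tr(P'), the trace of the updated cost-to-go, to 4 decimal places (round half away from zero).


BᵀP = [-10.7500 8.2500]
S = R + BᵀPB = [3/2] + [46.2500] = [47.7500]
BᵀPA = [14.8750 -13.2500]
K = S⁻¹·BᵀPA = [0.3115 -0.2775]
A−BK = [-0.3770 1.4450; -0.4346 1.8325]
AᵀP(A−BK) = [0.9287 -3.2474; -3.2474 12.5733]
P' = Q + AᵀP(A−BK) = [3.4287 -2.4974; -2.4974 14.8233]
tr(P') = 18.2520

18.2520


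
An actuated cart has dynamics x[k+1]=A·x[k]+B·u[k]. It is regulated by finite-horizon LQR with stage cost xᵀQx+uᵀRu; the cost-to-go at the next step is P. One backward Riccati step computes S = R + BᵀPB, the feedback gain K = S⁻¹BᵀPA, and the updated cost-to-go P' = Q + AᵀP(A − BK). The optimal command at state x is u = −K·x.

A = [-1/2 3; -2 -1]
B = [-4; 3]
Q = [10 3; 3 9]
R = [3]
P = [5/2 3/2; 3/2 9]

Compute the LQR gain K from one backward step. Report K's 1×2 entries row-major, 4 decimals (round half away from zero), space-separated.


BᵀP = [-5.5000 21.0000]
S = R + BᵀPB = [3] + [85.0000] = [88.0000]
BᵀPA = [-39.2500 -37.5000]
K = S⁻¹·BᵀPA = [-0.4460 -0.4261]
A−BK = [-2.2841 1.2955; -0.6619 0.2784]
AᵀP(A−BK) = [22.1186 -10.7259; -10.7259 6.5199]
P' = Q + AᵀP(A−BK) = [32.1186 -7.7259; -7.7259 15.5199]
tr(P') = 47.6385

-0.4460 -0.4261


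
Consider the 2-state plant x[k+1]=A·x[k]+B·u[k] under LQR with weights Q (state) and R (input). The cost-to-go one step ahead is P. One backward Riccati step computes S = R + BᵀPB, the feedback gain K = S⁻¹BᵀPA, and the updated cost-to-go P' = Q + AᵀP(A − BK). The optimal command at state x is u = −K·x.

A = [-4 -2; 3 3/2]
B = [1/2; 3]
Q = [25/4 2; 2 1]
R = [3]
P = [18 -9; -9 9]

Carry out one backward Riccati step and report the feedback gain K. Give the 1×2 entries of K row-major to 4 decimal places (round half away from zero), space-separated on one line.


BᵀP = [-18.0000 22.5000]
S = R + BᵀPB = [3] + [58.5000] = [61.5000]
BᵀPA = [139.5000 69.7500]
K = S⁻¹·BᵀPA = [2.2683 1.1341]
A−BK = [-5.1341 -2.5671; -3.8049 -1.9024]
AᵀP(A−BK) = [268.5732 134.2866; 134.2866 67.1433]
P' = Q + AᵀP(A−BK) = [274.8232 136.2866; 136.2866 68.1433]
tr(P') = 342.9665

2.2683 1.1341


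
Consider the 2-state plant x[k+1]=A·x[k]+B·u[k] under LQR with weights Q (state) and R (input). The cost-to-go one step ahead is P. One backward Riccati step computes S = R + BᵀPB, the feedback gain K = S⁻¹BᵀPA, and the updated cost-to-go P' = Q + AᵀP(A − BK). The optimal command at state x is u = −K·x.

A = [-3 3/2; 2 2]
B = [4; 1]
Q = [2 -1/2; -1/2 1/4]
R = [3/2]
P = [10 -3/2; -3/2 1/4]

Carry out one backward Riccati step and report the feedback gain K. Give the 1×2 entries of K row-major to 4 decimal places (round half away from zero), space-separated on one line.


-0.8481 0.3088

BᵀP = [38.5000 -5.7500]
S = R + BᵀPB = [3/2] + [148.2500] = [149.7500]
BᵀPA = [-127.0000 46.2500]
K = S⁻¹·BᵀPA = [-0.8481 0.3088]
A−BK = [0.3923 0.2646; 2.8481 1.6912]
AᵀP(A−BK) = [1.2938 -0.2763; -0.2763 0.2158]
P' = Q + AᵀP(A−BK) = [3.2938 -0.7763; -0.7763 0.4658]
tr(P') = 3.7596


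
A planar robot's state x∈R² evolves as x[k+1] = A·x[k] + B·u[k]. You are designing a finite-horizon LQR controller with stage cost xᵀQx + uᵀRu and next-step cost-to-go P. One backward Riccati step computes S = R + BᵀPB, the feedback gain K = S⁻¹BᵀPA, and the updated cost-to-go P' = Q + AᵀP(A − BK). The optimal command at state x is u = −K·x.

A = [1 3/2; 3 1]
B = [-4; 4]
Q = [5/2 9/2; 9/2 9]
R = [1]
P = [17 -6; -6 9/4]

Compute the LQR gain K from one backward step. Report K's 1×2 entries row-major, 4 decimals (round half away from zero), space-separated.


0.0140 -0.2096

BᵀP = [-92.0000 33.0000]
S = R + BᵀPB = [1] + [500.0000] = [501.0000]
BᵀPA = [7.0000 -105.0000]
K = S⁻¹·BᵀPA = [0.0140 -0.2096]
A−BK = [1.0559 0.6617; 2.9441 1.8383]
AᵀP(A−BK) = [1.1522 0.7171; 0.7171 0.4940]
P' = Q + AᵀP(A−BK) = [3.6522 5.2171; 5.2171 9.4940]
tr(P') = 13.1462


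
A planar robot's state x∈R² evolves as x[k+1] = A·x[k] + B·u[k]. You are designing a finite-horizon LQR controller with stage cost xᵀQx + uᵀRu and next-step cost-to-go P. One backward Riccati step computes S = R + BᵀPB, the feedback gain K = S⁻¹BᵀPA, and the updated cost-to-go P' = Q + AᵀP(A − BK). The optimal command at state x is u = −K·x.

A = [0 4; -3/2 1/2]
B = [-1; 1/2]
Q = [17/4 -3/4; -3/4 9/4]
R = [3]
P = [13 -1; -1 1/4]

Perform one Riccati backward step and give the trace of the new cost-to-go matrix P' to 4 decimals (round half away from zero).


43.5989

BᵀP = [-13.5000 1.1250]
S = R + BᵀPB = [3] + [14.0625] = [17.0625]
BᵀPA = [-1.6875 -53.4375]
K = S⁻¹·BᵀPA = [-0.0989 -3.1319]
A−BK = [-0.0989 0.8681; -1.4505 2.0659]
AᵀP(A−BK) = [0.3956 0.5275; 0.5275 36.7033]
P' = Q + AᵀP(A−BK) = [4.6456 -0.2225; -0.2225 38.9533]
tr(P') = 43.5989


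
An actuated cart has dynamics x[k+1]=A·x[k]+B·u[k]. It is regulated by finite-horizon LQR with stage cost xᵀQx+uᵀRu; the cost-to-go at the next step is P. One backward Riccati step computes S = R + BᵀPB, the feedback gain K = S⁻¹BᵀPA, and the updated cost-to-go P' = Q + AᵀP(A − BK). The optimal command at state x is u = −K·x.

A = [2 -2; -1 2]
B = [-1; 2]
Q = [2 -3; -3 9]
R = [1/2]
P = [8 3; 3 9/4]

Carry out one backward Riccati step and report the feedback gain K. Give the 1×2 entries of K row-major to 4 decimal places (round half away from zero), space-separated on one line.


-1.0000 1.2727

BᵀP = [-2.0000 1.5000]
S = R + BᵀPB = [1/2] + [5.0000] = [5.5000]
BᵀPA = [-5.5000 7.0000]
K = S⁻¹·BᵀPA = [-1.0000 1.2727]
A−BK = [1.0000 -0.7273; 1.0000 -0.5455]
AᵀP(A−BK) = [16.7500 -11.5000; -11.5000 8.0909]
P' = Q + AᵀP(A−BK) = [18.7500 -14.5000; -14.5000 17.0909]
tr(P') = 35.8409


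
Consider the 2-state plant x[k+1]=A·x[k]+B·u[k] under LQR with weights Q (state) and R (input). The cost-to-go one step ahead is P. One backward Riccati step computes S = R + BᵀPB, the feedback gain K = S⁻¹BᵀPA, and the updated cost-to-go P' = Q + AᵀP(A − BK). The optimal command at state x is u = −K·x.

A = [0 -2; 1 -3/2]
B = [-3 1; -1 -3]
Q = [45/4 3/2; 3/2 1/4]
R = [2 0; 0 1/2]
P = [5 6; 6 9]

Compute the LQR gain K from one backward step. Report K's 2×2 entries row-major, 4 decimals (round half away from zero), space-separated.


BᵀP = [-21.0000 -27.0000; -13.0000 -21.0000]
S = R + BᵀPB = [2 0; 0 1/2] + [90.0000 60.0000; 60.0000 50.0000] = [92.0000 60.0000; 60.0000 50.5000]
BᵀPA = [-27.0000 82.5000; -21.0000 57.5000]
K = S⁻¹·BᵀPA = [-0.0989 0.6848; -0.2983 0.3250]
A−BK = [0.0014 -0.2708; 0.0062 0.1599]
AᵀP(A−BK) = [0.0645 -0.1857; -0.1857 1.0678]
P' = Q + AᵀP(A−BK) = [11.3145 1.3143; 1.3143 1.3178]
tr(P') = 12.6323

-0.0989 0.6848 -0.2983 0.3250


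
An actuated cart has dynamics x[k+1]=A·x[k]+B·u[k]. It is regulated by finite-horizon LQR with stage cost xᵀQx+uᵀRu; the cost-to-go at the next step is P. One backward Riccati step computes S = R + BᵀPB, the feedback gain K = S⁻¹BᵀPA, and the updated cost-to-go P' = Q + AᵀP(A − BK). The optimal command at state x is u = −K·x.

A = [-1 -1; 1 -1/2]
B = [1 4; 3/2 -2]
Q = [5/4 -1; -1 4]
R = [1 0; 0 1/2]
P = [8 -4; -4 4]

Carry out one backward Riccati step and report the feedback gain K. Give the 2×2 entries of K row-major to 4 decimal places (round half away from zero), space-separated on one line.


BᵀP = [2.0000 2.0000; 40.0000 -24.0000]
S = R + BᵀPB = [1 0; 0 1/2] + [5.0000 4.0000; 4.0000 208.0000] = [6.0000 4.0000; 4.0000 208.5000]
BᵀPA = [0.0000 -3.0000; -64.0000 -28.0000]
K = S⁻¹·BᵀPA = [0.2073 -0.4158; -0.3109 -0.1263]
A−BK = [0.0364 -0.0789; 0.0672 -0.1289]
AᵀP(A−BK) = [0.1004 -0.0842; -0.0842 0.2158]
P' = Q + AᵀP(A−BK) = [1.3504 -1.0842; -1.0842 4.2158]
tr(P') = 5.5662

0.2073 -0.4158 -0.3109 -0.1263


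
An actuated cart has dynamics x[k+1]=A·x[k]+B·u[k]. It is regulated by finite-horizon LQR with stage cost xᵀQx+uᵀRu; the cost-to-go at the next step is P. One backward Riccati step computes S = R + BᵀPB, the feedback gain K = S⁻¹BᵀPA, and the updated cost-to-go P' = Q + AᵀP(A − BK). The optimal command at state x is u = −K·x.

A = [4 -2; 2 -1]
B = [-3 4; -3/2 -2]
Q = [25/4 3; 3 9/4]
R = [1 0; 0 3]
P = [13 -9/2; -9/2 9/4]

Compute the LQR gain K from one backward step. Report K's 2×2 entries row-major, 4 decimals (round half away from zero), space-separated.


-1.1209 0.5604 0.1086 -0.0543

BᵀP = [-32.2500 10.1250; 61.0000 -22.5000]
S = R + BᵀPB = [1 0; 0 3] + [81.5625 -149.2500; -149.2500 289.0000] = [82.5625 -149.2500; -149.2500 292.0000]
BᵀPA = [-108.7500 54.3750; 199.0000 -99.5000]
K = S⁻¹·BᵀPA = [-1.1209 0.5604; 0.1086 -0.0543]
A−BK = [0.2030 -0.1015; 0.5358 -0.2679]
AᵀP(A−BK) = [1.4945 -0.7473; -0.7473 0.3736]
P' = Q + AᵀP(A−BK) = [7.7445 2.2527; 2.2527 2.6236]
tr(P') = 10.3682


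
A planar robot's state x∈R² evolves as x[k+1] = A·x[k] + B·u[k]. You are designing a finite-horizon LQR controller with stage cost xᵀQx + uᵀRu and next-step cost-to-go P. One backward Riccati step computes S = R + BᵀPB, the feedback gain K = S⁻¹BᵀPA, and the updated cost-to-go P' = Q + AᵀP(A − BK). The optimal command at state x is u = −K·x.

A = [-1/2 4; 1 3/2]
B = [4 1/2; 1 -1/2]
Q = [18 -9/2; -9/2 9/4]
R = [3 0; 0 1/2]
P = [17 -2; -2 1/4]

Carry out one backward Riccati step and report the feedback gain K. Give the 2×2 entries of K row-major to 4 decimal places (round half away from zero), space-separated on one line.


-0.1374 0.8694 -0.1389 0.7319

BᵀP = [66.0000 -7.7500; 9.5000 -1.1250]
S = R + BᵀPB = [3 0; 0 1/2] + [256.2500 36.8750; 36.8750 5.3125] = [259.2500 36.8750; 36.8750 5.8125]
BᵀPA = [-40.7500 252.3750; -5.8750 36.3125]
K = S⁻¹·BᵀPA = [-0.1374 0.8694; -0.1389 0.7319]
A−BK = [0.1192 0.1565; 1.0680 0.9966]
AᵀP(A−BK) = [0.0838 -0.3979; -0.3979 2.5761]
P' = Q + AᵀP(A−BK) = [18.0838 -4.8979; -4.8979 4.8261]
tr(P') = 22.9099


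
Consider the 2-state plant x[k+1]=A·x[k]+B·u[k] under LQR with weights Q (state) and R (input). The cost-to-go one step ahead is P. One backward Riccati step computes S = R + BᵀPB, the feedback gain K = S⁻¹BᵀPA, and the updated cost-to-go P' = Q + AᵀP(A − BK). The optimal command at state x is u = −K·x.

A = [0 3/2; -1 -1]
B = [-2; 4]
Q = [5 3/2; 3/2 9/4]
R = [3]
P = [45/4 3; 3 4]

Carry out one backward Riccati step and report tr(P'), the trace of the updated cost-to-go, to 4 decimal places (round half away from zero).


19.6396

BᵀP = [-10.5000 10.0000]
S = R + BᵀPB = [3] + [61.0000] = [64.0000]
BᵀPA = [-10.0000 -25.7500]
K = S⁻¹·BᵀPA = [-0.1563 -0.4023]
A−BK = [-0.3125 0.6953; -0.3750 0.6094]
AᵀP(A−BK) = [2.4375 -4.5234; -4.5234 9.9521]
P' = Q + AᵀP(A−BK) = [7.4375 -3.0234; -3.0234 12.2021]
tr(P') = 19.6396


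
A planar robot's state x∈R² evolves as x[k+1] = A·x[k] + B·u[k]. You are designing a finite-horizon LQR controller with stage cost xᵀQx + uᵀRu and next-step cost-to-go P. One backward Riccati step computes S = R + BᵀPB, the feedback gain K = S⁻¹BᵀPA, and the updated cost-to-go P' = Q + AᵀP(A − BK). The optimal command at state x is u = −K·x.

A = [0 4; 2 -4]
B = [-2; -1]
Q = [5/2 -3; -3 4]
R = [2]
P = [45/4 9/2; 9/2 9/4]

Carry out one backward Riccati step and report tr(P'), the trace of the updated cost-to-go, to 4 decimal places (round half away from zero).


20.9535

BᵀP = [-27.0000 -11.2500]
S = R + BᵀPB = [2] + [65.2500] = [67.2500]
BᵀPA = [-22.5000 -63.0000]
K = S⁻¹·BᵀPA = [-0.3346 -0.9368]
A−BK = [-0.6691 2.1264; 1.6654 -4.9368]
AᵀP(A−BK) = [1.4721 -3.0781; -3.0781 12.9814]
P' = Q + AᵀP(A−BK) = [3.9721 -6.0781; -6.0781 16.9814]
tr(P') = 20.9535


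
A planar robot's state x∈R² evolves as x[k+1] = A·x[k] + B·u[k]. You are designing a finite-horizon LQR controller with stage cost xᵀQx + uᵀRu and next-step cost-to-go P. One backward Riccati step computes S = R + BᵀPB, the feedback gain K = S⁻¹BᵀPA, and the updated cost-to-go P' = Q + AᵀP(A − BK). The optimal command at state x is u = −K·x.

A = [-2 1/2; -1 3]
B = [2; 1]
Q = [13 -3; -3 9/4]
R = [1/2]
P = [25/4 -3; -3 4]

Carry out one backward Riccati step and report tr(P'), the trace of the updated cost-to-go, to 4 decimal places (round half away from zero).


44.2089

BᵀP = [9.5000 -2.0000]
S = R + BᵀPB = [1/2] + [17.0000] = [17.5000]
BᵀPA = [-17.0000 -1.2500]
K = S⁻¹·BᵀPA = [-0.9714 -0.0714]
A−BK = [-0.0571 0.6429; -0.0286 3.0714]
AᵀP(A−BK) = [0.4857 0.0357; 0.0357 28.4732]
P' = Q + AᵀP(A−BK) = [13.4857 -2.9643; -2.9643 30.7232]
tr(P') = 44.2089


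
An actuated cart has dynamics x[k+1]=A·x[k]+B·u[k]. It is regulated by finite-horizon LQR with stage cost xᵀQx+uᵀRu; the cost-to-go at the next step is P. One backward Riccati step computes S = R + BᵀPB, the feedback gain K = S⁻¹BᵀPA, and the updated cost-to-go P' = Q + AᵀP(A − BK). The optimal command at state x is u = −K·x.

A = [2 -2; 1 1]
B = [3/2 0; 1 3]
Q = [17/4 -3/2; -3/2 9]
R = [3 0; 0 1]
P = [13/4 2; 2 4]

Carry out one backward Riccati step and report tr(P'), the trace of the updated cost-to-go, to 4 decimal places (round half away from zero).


20.2003

BᵀP = [6.8750 7.0000; 6.0000 12.0000]
S = R + BᵀPB = [3 0; 0 1] + [17.3125 21.0000; 21.0000 36.0000] = [20.3125 21.0000; 21.0000 37.0000]
BᵀPA = [20.7500 -6.7500; 24.0000 0.0000]
K = S⁻¹·BᵀPA = [0.8493 -0.8042; 0.1666 0.4564]
A−BK = [0.7261 -0.7937; -0.3492 0.4349]
AᵀP(A−BK) = [3.3785 -3.2675; -3.2675 3.5717]
P' = Q + AᵀP(A−BK) = [7.6285 -4.7675; -4.7675 12.5717]
tr(P') = 20.2003


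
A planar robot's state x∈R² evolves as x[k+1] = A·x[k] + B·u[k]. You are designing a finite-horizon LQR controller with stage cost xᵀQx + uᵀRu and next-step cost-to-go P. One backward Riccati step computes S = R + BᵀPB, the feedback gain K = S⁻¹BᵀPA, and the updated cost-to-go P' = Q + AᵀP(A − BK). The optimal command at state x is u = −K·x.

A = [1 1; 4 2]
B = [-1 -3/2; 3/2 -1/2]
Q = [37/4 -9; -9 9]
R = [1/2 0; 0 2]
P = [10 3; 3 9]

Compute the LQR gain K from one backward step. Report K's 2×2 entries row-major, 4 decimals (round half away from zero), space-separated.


BᵀP = [-5.5000 10.5000; -16.5000 -9.0000]
S = R + BᵀPB = [1/2 0; 0 2] + [21.2500 3.0000; 3.0000 29.2500] = [21.7500 3.0000; 3.0000 31.2500]
BᵀPA = [36.5000 15.5000; -52.5000 -34.5000]
K = S⁻¹·BᵀPA = [1.9355 0.8765; -1.8658 -1.1881]
A−BK = [0.1368 0.0943; 0.1638 0.0911]
AᵀP(A−BK) = [9.3988 5.6291; 5.6291 3.4228]
P' = Q + AᵀP(A−BK) = [18.6488 -3.3709; -3.3709 12.4228]
tr(P') = 31.0715

1.9355 0.8765 -1.8658 -1.1881


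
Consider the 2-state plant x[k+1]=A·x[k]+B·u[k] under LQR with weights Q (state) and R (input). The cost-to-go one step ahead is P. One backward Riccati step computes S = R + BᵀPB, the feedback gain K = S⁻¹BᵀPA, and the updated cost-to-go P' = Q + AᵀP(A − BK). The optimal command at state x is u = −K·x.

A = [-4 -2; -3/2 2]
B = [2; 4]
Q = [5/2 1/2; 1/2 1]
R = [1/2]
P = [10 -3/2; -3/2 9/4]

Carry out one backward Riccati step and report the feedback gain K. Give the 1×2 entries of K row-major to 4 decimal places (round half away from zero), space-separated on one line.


-1.2381 -0.3048

BᵀP = [14.0000 6.0000]
S = R + BᵀPB = [1/2] + [52.0000] = [52.5000]
BᵀPA = [-65.0000 -16.0000]
K = S⁻¹·BᵀPA = [-1.2381 -0.3048]
A−BK = [-1.5238 -1.3905; 3.4524 3.2190]
AᵀP(A−BK) = [66.5863 60.9405; 60.9405 56.1238]
P' = Q + AᵀP(A−BK) = [69.0863 61.4405; 61.4405 57.1238]
tr(P') = 126.2101


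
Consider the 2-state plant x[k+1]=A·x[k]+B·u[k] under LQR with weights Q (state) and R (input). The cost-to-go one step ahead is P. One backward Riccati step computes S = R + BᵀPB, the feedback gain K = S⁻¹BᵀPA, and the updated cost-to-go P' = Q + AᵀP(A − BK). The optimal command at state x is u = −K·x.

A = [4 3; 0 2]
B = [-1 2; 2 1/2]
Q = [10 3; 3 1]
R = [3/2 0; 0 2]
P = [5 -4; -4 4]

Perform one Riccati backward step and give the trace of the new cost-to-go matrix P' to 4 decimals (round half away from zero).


18.6873

BᵀP = [-13.0000 12.0000; 8.0000 -6.0000]
S = R + BᵀPB = [3/2 0; 0 2] + [37.0000 -20.0000; -20.0000 13.0000] = [38.5000 -20.0000; -20.0000 15.0000]
BᵀPA = [-52.0000 -15.0000; 32.0000 12.0000]
K = S⁻¹·BᵀPA = [-0.7887 0.0845; 1.0817 0.9127]
A−BK = [1.0479 1.2592; 1.0366 1.3746]
AᵀP(A−BK) = [4.3718 3.1887; 3.1887 3.3155]
P' = Q + AᵀP(A−BK) = [14.3718 6.1887; 6.1887 4.3155]
tr(P') = 18.6873


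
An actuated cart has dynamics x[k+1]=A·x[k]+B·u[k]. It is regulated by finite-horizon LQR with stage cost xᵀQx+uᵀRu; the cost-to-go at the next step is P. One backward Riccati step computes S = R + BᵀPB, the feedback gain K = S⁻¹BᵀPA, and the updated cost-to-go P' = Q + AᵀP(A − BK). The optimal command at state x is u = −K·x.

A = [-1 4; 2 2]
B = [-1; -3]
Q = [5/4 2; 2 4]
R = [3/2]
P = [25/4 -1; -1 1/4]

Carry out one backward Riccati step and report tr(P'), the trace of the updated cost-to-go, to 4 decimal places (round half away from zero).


BᵀP = [-3.2500 0.2500]
S = R + BᵀPB = [3/2] + [2.5000] = [4.0000]
BᵀPA = [3.7500 -12.5000]
K = S⁻¹·BᵀPA = [0.9375 -3.1250]
A−BK = [-0.0625 0.8750; 4.8125 -7.3750]
AᵀP(A−BK) = [7.7344 -18.2813; -18.2813 45.9375]
P' = Q + AᵀP(A−BK) = [8.9844 -16.2813; -16.2813 49.9375]
tr(P') = 58.9219

58.9219


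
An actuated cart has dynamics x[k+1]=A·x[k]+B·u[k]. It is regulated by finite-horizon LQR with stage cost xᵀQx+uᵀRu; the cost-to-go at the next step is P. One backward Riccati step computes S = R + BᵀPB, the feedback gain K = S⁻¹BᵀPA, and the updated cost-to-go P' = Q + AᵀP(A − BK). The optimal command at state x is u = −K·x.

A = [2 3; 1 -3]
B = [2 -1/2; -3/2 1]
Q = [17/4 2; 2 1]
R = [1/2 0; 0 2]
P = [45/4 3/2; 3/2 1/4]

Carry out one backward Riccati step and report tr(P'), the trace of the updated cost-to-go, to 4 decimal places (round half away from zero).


7.3717

BᵀP = [20.2500 2.6250; -4.1250 -0.5000]
S = R + BᵀPB = [1/2 0; 0 2] + [36.5625 -7.5000; -7.5000 1.5625] = [37.0625 -7.5000; -7.5000 3.5625]
BᵀPA = [43.1250 52.8750; -8.7500 -10.8750]
K = S⁻¹·BᵀPA = [1.1613 1.4093; -0.0113 -0.0857]
A−BK = [-0.3282 0.1385; 2.7533 -0.8004]
AᵀP(A−BK) = [1.0706 0.7240; 0.7240 1.0512]
P' = Q + AᵀP(A−BK) = [5.3206 2.7240; 2.7240 2.0512]
tr(P') = 7.3717


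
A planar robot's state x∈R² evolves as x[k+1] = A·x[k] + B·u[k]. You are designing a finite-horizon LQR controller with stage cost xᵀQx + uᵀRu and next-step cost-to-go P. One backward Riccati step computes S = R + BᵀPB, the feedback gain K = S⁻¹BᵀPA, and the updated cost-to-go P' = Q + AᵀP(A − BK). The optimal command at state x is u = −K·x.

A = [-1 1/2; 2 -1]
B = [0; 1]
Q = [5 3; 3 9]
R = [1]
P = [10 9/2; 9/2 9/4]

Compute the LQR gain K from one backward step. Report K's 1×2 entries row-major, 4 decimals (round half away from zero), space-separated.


0.0000 0.0000

BᵀP = [4.5000 2.2500]
S = R + BᵀPB = [1] + [2.2500] = [3.2500]
BᵀPA = [0.0000 0.0000]
K = S⁻¹·BᵀPA = [0.0000 0.0000]
A−BK = [-1.0000 0.5000; 2.0000 -1.0000]
AᵀP(A−BK) = [1.0000 -0.5000; -0.5000 0.2500]
P' = Q + AᵀP(A−BK) = [6.0000 2.5000; 2.5000 9.2500]
tr(P') = 15.2500


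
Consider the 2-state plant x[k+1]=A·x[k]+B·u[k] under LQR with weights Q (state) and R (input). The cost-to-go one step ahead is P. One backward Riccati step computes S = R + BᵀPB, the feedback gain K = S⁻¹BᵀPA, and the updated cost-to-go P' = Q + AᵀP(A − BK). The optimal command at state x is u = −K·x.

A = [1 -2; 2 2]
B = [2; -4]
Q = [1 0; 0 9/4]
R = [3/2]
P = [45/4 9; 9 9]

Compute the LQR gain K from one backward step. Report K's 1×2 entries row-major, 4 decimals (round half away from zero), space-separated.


BᵀP = [-13.5000 -18.0000]
S = R + BᵀPB = [3/2] + [45.0000] = [46.5000]
BᵀPA = [-49.5000 -9.0000]
K = S⁻¹·BᵀPA = [-1.0645 -0.1935]
A−BK = [3.1290 -1.6129; -2.2581 1.2258]
AᵀP(A−BK) = [30.5565 -14.0806; -14.0806 7.2581]
P' = Q + AᵀP(A−BK) = [31.5565 -14.0806; -14.0806 9.5081]
tr(P') = 41.0645

-1.0645 -0.1935


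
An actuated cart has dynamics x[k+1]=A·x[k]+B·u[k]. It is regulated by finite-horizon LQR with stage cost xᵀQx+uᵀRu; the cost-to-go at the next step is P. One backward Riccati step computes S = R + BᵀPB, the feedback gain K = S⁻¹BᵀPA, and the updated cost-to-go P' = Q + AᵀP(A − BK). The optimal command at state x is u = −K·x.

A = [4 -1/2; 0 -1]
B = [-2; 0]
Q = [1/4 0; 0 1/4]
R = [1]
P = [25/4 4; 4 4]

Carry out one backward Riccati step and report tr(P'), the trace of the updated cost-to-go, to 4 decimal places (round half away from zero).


BᵀP = [-12.5000 -8.0000]
S = R + BᵀPB = [1] + [25.0000] = [26.0000]
BᵀPA = [-50.0000 14.2500]
K = S⁻¹·BᵀPA = [-1.9231 0.5481]
A−BK = [0.1538 0.5962; 0.0000 -1.0000]
AᵀP(A−BK) = [3.8462 -1.0962; -1.0962 1.7524]
P' = Q + AᵀP(A−BK) = [4.0962 -1.0962; -1.0962 2.0024]
tr(P') = 6.0986

6.0986


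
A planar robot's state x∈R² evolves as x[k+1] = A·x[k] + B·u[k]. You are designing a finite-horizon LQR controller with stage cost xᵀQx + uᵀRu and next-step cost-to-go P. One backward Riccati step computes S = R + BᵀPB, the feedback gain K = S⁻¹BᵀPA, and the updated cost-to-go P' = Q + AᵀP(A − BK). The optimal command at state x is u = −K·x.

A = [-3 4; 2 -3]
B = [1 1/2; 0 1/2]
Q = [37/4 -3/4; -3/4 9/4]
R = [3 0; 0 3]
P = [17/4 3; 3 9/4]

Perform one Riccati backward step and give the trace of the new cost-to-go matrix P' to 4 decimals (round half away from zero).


21.1162

BᵀP = [4.2500 3.0000; 3.6250 2.6250]
S = R + BᵀPB = [3 0; 0 3] + [4.2500 3.6250; 3.6250 3.1250] = [7.2500 3.6250; 3.6250 6.1250]
BᵀPA = [-6.7500 8.0000; -5.6250 6.6250]
K = S⁻¹·BᵀPA = [-0.6702 0.7991; -0.5217 0.6087]
A−BK = [-2.0690 2.8966; 2.2609 -3.3043]
AᵀP(A−BK) = [3.7916 -4.6822; -4.6822 5.8246]
P' = Q + AᵀP(A−BK) = [13.0416 -5.4322; -5.4322 8.0746]
tr(P') = 21.1162


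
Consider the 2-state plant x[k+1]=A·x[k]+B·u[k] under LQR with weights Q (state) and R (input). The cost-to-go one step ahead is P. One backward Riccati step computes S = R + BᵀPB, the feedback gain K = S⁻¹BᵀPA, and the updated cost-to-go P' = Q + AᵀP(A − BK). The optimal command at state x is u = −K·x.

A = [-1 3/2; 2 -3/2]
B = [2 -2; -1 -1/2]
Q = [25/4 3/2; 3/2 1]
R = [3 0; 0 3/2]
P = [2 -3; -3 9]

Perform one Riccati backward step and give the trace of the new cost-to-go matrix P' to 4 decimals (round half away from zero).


BᵀP = [7.0000 -15.0000; -2.5000 1.5000]
S = R + BᵀPB = [3 0; 0 3/2] + [29.0000 -6.5000; -6.5000 4.2500] = [32.0000 -6.5000; -6.5000 5.7500]
BᵀPA = [-37.0000 33.0000; 5.5000 -6.0000]
K = S⁻¹·BᵀPA = [-1.2487 1.0635; -0.4550 0.1587]
A−BK = [0.5873 -0.3095; 0.5238 -0.3571]
AᵀP(A−BK) = [6.3016 -5.0238; -5.0238 4.1071]
P' = Q + AᵀP(A−BK) = [12.5516 -3.5238; -3.5238 5.1071]
tr(P') = 17.6587

17.6587


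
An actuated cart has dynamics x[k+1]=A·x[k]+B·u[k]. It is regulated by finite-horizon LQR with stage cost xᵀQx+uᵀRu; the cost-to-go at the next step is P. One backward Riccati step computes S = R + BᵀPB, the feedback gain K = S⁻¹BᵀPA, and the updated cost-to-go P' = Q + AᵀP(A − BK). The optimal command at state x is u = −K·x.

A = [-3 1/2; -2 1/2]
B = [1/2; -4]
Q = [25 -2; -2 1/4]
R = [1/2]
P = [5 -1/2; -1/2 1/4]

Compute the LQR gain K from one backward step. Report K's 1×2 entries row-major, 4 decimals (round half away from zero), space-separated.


-1.4194 0.2097

BᵀP = [4.5000 -1.2500]
S = R + BᵀPB = [1/2] + [7.2500] = [7.7500]
BᵀPA = [-11.0000 1.6250]
K = S⁻¹·BᵀPA = [-1.4194 0.2097]
A−BK = [-2.2903 0.3952; -7.6774 1.3387]
AᵀP(A−BK) = [24.3871 -4.1935; -4.1935 0.7218]
P' = Q + AᵀP(A−BK) = [49.3871 -6.1935; -6.1935 0.9718]
tr(P') = 50.3589
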